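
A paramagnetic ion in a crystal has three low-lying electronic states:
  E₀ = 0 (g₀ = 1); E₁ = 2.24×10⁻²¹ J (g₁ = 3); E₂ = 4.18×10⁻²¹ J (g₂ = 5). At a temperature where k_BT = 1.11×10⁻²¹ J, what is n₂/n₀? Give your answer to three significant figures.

n₂/n₀ = (g₂/g₀) exp[−(E₂−E₀)/kT] = (5/1) × exp(−(4.18 ×10⁻²¹ J)/(1.11 ×10⁻²¹ J)) = (5/1) × exp(-3.7658) = 0.116.

0.116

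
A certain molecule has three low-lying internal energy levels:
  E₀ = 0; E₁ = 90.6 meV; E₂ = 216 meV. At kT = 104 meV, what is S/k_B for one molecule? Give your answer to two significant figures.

Eᵢ/kT = 0, 0.8712, 2.077.
Z = Σ e^(−Eᵢ/kT) = e^(−0) + e^(−0.8712) + e^(−2.077) = 1.000 + 0.4184 + 0.1253 = 1.544.
⟨E⟩ = Σ EᵢPᵢ = 42.08 meV.
S/k_B = ln Z + ⟨E⟩/kT = ln(1.544) + 42.08/104 = 0.4344 + 0.4046 = 0.84.

0.84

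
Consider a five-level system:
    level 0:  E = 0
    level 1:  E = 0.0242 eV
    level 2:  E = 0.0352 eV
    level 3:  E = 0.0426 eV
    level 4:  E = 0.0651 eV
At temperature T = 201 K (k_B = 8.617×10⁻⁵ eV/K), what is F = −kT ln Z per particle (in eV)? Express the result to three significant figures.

k_BT = 8.617×10⁻⁵ × 201 K = 0.017320 eV.
Eᵢ/kT = 0, 1.3972, 2.0323, 2.4596, 3.7587.
Z = Σ e^(−Eᵢ/kT) = e^(−0) + e^(−1.3972) + e^(−2.0323) + e^(−2.4596) + e^(−3.7587) = 1.0000 + 0.24729 + 0.13103 + 0.085469 + 0.023314 = 1.4871.
F = −kT ln Z = −0.017320 × ln(1.4871) = −0.017320 × 0.39683 = -0.00687 eV.

-0.00687 eV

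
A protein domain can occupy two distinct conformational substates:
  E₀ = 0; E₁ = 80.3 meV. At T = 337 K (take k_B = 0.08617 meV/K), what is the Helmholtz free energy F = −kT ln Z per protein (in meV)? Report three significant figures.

-1.77 meV

k_BT = 0.08617 × 337 K = 29.039 meV.
Eᵢ/kT = 0, 2.7652.
Z = Σ e^(−Eᵢ/kT) = e^(−0) + e^(−2.7652) = 1.0000 + 0.062964 = 1.0630.
F = −kT ln Z = −29.039 × ln(1.0630) = −29.039 × 0.061095 = -1.77 meV.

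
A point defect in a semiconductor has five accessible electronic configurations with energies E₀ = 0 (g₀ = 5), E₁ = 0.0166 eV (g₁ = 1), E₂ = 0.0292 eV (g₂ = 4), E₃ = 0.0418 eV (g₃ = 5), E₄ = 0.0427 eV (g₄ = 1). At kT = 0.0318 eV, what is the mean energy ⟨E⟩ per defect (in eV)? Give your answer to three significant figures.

Eᵢ/kT = 0, 0.52201, 0.91824, 1.3145, 1.3428.
Z = Σ gᵢe^(−Eᵢ/kT) = 5·e^(−0) + 1·e^(−0.52201) + 4·e^(−0.91824) + 5·e^(−1.3145) + 1·e^(−1.3428) = 5.0000 + 0.59333 + 1.5969 + 1.3430 + 0.26111 = 8.7943.
⟨E⟩ = Σ Eᵢ gᵢe^(−Eᵢ/kT) / Z = (0·5.0000 + 0.0166·0.59333 + 0.0292·1.5969 + 0.0418·1.3430 + 0.0427·0.26111) / 8.7943 = 0.0141 eV.

0.0141 eV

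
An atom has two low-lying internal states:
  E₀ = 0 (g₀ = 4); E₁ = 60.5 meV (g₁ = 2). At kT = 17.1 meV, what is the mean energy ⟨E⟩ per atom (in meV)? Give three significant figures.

0.867 meV

Eᵢ/kT = 0, 3.5380.
Z = Σ gᵢe^(−Eᵢ/kT) = 4·e^(−0) + 2·e^(−3.5380) = 4.0000 + 0.058143 = 4.0581.
⟨E⟩ = Σ Eᵢ gᵢe^(−Eᵢ/kT) / Z = (0·4.0000 + 60.5·0.058143) / 4.0581 = 0.867 meV.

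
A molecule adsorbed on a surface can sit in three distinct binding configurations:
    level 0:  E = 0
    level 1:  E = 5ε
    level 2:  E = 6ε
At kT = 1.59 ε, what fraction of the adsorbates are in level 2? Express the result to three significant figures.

0.0215

Eᵢ/kT = 0, 3.1447, 3.7736.
Z = Σ e^(−Eᵢ/kT) = e^(−0) + e^(−3.1447) + e^(−3.7736) = 1.0000 + 0.043080 + 0.022969 = 1.0660.
P₂ = e^(−E₂/kT) / Z = 0.022969/1.0660 = 0.0215.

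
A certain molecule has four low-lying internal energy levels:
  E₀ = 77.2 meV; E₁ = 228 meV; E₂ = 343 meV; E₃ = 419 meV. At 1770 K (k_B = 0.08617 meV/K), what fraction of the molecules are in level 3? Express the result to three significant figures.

k_BT = 0.08617 × 1770 K = 152.52 meV.
Eᵢ/kT = 0.50616, 1.4949, 2.2489, 2.7472.
Z = Σ e^(−Eᵢ/kT) = e^(−0.50616) + e^(−1.4949) + e^(−2.2489) + e^(−2.7472) = 0.60281 + 0.22427 + 0.10552 + 0.064107 = 0.99671.
P₃ = e^(−E₃/kT) / Z = 0.064107/0.99671 = 0.0643.

0.0643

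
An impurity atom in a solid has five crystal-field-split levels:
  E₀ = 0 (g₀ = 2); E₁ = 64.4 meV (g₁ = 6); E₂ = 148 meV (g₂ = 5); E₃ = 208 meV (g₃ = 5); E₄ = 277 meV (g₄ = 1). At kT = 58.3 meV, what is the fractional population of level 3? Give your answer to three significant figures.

Eᵢ/kT = 0, 1.1046, 2.5386, 3.5678, 4.7513.
Z = Σ gᵢe^(−Eᵢ/kT) = 2·e^(−0) + 6·e^(−1.1046) + 5·e^(−2.5386) + 5·e^(−3.5678) + 1·e^(−4.7513) = 2.0000 + 1.9881 + 0.39488 + 0.14109 + 0.0086405 = 4.5327.
P₃ = g₃ e^(−E₃/kT) / Z = 0.14109/4.5327 = 0.0311.

0.0311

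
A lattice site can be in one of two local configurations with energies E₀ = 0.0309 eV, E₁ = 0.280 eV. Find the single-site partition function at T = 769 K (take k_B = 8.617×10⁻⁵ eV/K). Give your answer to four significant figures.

k_BT = 8.617×10⁻⁵ × 769 K = 0.0662647 eV.
Eᵢ/kT = 0.466312, 4.22548.
Z = Σ e^(−Eᵢ/kT) = e^(−0.466312) + e^(−4.22548) = 0.627312 + 0.0146183 = 0.641930.

Z = 0.6419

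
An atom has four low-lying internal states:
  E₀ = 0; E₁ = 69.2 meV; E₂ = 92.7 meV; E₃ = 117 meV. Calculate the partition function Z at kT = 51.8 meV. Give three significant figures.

Eᵢ/kT = 0, 1.3359, 1.7896, 2.2587.
Z = Σ e^(−Eᵢ/kT) = e^(−0) + e^(−1.3359) + e^(−1.7896) + e^(−2.2587) = 1.0000 + 0.26292 + 0.16703 + 0.10449 = 1.5344.

Z = 1.53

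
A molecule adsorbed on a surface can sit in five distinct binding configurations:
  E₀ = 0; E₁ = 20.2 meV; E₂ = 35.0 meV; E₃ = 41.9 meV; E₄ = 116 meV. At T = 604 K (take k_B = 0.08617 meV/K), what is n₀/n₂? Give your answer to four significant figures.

1.959

k_BT = 0.08617 × 604 K = 52.0467 meV.
n₀/n₂ = exp[−(E₀−E₂)/kT] = exp(−(-35.0 meV)/(52.0467 meV)) = exp(0.672473) = 1.959.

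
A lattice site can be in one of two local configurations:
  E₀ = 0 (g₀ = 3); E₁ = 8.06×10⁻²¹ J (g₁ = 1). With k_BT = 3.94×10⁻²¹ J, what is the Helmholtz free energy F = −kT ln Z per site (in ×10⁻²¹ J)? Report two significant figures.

-4.5 ×10⁻²¹ J

Eᵢ/kT = 0, 2.046.
Z = Σ gᵢe^(−Eᵢ/kT) = 3·e^(−0) + 1·e^(−2.046) = 3.000 + 0.1293 = 3.129.
F = −kT ln Z = −3.94 × ln(3.129) = −3.94 × 1.141 = -4.5 ×10⁻²¹ J.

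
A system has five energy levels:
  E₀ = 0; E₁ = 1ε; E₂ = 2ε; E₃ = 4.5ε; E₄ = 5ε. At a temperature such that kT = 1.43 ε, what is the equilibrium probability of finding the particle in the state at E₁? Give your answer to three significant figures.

Eᵢ/kT = 0, 0.69930, 1.3986, 3.1469, 3.4965.
Z = Σ e^(−Eᵢ/kT) = e^(−0) + e^(−0.69930) + e^(−1.3986) + e^(−3.1469) + e^(−3.4965) = 1.0000 + 0.49693 + 0.24694 + 0.042985 + 0.030303 = 1.8172.
P₁ = e^(−E₁/kT) / Z = 0.49693/1.8172 = 0.273.

0.273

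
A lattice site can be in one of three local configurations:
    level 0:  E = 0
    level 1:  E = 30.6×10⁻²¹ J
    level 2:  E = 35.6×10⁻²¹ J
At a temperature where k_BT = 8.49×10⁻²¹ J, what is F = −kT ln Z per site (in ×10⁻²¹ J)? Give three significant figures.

Eᵢ/kT = 0, 3.6042, 4.1932.
Z = Σ e^(−Eᵢ/kT) = e^(−0) + e^(−3.6042) + e^(−4.1932) = 1.0000 + 0.027209 + 0.015098 = 1.0423.
F = −kT ln Z = −8.49 × ln(1.0423) = −8.49 × 0.041430 = -0.352 ×10⁻²¹ J.

-0.352 ×10⁻²¹ J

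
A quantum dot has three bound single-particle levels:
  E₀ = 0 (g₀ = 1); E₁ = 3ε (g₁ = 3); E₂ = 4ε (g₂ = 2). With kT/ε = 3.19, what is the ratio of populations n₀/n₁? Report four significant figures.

n₀/n₁ = (g₀/g₁) exp[−(E₀−E₁)/kT] = (1/3) × exp(−(-3ε)/(3.19ε)) = (1/3) × exp(0.940439) = 0.8537.

0.8537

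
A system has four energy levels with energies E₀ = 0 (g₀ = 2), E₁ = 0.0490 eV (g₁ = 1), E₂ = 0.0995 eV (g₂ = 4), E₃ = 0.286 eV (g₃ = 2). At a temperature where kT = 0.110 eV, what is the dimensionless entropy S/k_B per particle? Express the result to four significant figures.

1.968

Eᵢ/kT = 0, 0.445455, 0.904545, 2.60000.
Z = Σ gᵢe^(−Eᵢ/kT) = 2·e^(−0) + 1·e^(−0.445455) + 4·e^(−0.904545) + 2·e^(−2.60000) = 2.00000 + 0.640533 + 1.61890 + 0.148547 = 4.40798.
⟨E⟩ = Σ EᵢPᵢ = 0.0533013 eV.
S/k_B = ln Z + ⟨E⟩/kT = ln(4.40798) + 0.0533013/0.110 = 1.48342 + 0.484557 = 1.968.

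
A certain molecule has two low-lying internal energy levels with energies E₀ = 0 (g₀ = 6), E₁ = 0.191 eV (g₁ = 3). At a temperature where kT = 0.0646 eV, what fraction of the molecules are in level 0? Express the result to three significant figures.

Eᵢ/kT = 0, 2.9567.
Z = Σ gᵢe^(−Eᵢ/kT) = 6·e^(−0) + 3·e^(−2.9567) = 6.0000 + 0.15597 = 6.1560.
P₀ = g₀ e^(−E₀/kT) / Z = 6.0000/6.1560 = 0.975.

0.975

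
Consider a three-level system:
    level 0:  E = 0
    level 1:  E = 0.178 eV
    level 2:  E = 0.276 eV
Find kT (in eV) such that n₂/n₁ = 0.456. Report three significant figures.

0.125 eV

n₂/n₁ = exp[−(E₂−E₁)/kT] = 0.456.
⇒ (E₂−E₁)/kT = ln(1/0.456) = ln(2.1930) = 0.78527.
kT = 0.098 eV / 0.78527 = 0.125 eV.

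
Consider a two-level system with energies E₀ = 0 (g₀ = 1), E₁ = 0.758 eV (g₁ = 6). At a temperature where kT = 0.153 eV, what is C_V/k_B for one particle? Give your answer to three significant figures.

Eᵢ/kT = 0, 4.9542.
Z = Σ gᵢe^(−Eᵢ/kT) = 1·e^(−0) + 6·e^(−4.9542) = 1.0000 + 0.042322 = 1.0423.
⟨E⟩ = 0.030778 eV, ⟨E²⟩ = 0.023330 eV².
C_V/k_B = (⟨E²⟩ − ⟨E⟩²)/(kT)² = (0.023330 − 0.00094729)/0.023409 = 0.956.

0.956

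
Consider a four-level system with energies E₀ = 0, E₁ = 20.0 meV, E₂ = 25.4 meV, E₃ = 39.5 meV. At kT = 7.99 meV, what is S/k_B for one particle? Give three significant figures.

Eᵢ/kT = 0, 2.5031, 3.1790, 4.9437.
Z = Σ e^(−Eᵢ/kT) = e^(−0) + e^(−2.5031) + e^(−3.1790) + e^(−4.9437) = 1.0000 + 0.081831 + 0.041627 + 0.0071282 = 1.1306.
⟨E⟩ = Σ EᵢPᵢ = 2.6318 meV.
S/k_B = ln Z + ⟨E⟩/kT = ln(1.1306) + 2.6318/7.99 = 0.12275 + 0.32939 = 0.452.

0.452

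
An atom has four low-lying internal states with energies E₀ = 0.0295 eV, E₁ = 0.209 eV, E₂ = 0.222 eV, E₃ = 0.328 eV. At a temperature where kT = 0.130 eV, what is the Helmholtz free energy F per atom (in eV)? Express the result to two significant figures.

Eᵢ/kT = 0.2269, 1.608, 1.708, 2.523.
Z = Σ e^(−Eᵢ/kT) = e^(−0.2269) + e^(−1.608) + e^(−1.708) + e^(−2.523) = 0.7970 + 0.2003 + 0.1812 + 0.08022 = 1.259.
F = −kT ln Z = −0.130 × ln(1.259) = −0.130 × 0.2303 = -0.030 eV.

-0.030 eV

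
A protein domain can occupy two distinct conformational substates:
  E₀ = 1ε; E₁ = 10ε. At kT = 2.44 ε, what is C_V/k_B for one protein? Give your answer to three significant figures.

0.324

Eᵢ/kT = 0.40984, 4.0984.
Z = Σ e^(−Eᵢ/kT) = e^(−0.40984) + e^(−4.0984) = 0.66376 + 0.016599 = 0.68036.
⟨E⟩ = 1.2196 ε, ⟨E²⟩ = 3.4153 ε².
C_V/k_B = (⟨E²⟩ − ⟨E⟩²)/(kT)² = (3.4153 − 1.4874)/5.9536 = 0.324.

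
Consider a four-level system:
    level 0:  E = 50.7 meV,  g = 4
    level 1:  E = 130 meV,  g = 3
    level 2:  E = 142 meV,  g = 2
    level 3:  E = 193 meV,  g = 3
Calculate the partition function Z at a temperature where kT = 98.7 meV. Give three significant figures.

Eᵢ/kT = 0.51368, 1.3171, 1.4387, 1.9554.
Z = Σ gᵢe^(−Eᵢ/kT) = 4·e^(−0.51368) + 3·e^(−1.3171) + 2·e^(−1.4387) + 3·e^(−1.9554) = 2.3932 + 0.80373 + 0.47447 + 0.42452 = 4.0959.

Z = 4.10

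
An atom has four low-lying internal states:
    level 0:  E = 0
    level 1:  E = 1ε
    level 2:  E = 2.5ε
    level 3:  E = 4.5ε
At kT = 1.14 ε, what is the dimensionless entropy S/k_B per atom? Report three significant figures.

Eᵢ/kT = 0, 0.87719, 2.1930, 3.9474.
Z = Σ e^(−Eᵢ/kT) = e^(−0) + e^(−0.87719) + e^(−2.1930) + e^(−3.9474) = 1.0000 + 0.41595 + 0.11158 + 0.019305 = 1.5468.
⟨E⟩ = Σ EᵢPᵢ = 0.50541 ε.
S/k_B = ln Z + ⟨E⟩/kT = ln(1.5468) + 0.50541/1.14 = 0.43619 + 0.44334 = 0.880.

0.880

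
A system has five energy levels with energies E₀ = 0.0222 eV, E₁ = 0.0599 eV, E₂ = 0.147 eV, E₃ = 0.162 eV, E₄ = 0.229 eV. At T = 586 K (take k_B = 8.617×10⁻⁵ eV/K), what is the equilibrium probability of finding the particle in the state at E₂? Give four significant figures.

0.05157

k_BT = 8.617×10⁻⁵ × 586 K = 0.0504956 eV.
Eᵢ/kT = 0.439642, 1.18624, 2.91114, 3.20820, 4.53505.
Z = Σ e^(−Eᵢ/kT) = e^(−0.439642) + e^(−1.18624) + e^(−2.91114) + e^(−3.20820) + e^(−4.53505) = 0.644267 + 0.305367 + 0.0544137 + 0.0404293 + 0.0107264 = 1.05520.
P₂ = e^(−E₂/kT) / Z = 0.0544137/1.05520 = 0.05157.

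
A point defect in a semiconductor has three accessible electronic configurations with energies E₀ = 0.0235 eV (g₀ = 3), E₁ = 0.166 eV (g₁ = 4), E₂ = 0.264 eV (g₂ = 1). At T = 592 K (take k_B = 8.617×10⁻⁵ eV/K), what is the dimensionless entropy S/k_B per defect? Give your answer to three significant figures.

k_BT = 8.617×10⁻⁵ × 592 K = 0.051013 eV.
Eᵢ/kT = 0.46067, 3.2541, 5.1752.
Z = Σ gᵢe^(−Eᵢ/kT) = 3·e^(−0.46067) + 4·e^(−3.2541) + 1·e^(−5.1752) = 1.8926 + 0.15446 + 0.0056551 = 2.0527.
⟨E⟩ = Σ EᵢPᵢ = 0.034885 eV.
S/k_B = ln Z + ⟨E⟩/kT = ln(2.0527) + 0.034885/0.051013 = 0.71916 + 0.68385 = 1.40.

1.40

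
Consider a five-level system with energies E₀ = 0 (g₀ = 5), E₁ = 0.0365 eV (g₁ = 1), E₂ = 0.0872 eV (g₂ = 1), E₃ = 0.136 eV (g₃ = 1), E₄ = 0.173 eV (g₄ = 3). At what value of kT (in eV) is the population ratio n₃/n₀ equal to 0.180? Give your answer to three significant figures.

1.29 eV

n₃/n₀ = (g₃/g₀) exp[−(E₃−E₀)/kT] = 0.180.
⇒ (E₃−E₀)/kT = ln((1/5)/0.180) = ln(1.1111) = 0.10535.
kT = 0.136 eV / 0.10535 = 1.29 eV.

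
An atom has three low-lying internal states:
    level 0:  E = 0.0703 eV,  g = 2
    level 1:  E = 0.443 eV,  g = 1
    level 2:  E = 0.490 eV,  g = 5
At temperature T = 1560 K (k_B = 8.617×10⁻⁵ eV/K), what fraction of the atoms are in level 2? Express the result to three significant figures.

k_BT = 8.617×10⁻⁵ × 1560 K = 0.13443 eV.
Eᵢ/kT = 0.52295, 3.2954, 3.6450.
Z = Σ gᵢe^(−Eᵢ/kT) = 2·e^(−0.52295) + 1·e^(−3.2954) + 5·e^(−3.6450) = 1.1855 + 0.037053 + 0.13061 = 1.3532.
P₂ = g₂ e^(−E₂/kT) / Z = 0.13061/1.3532 = 0.0965.

0.0965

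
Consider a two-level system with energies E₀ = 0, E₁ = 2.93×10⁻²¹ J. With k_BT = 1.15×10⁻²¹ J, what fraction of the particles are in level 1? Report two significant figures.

Eᵢ/kT = 0, 2.548.
Z = Σ e^(−Eᵢ/kT) = e^(−0) + e^(−2.548) = 1.000 + 0.07824 = 1.078.
P₁ = e^(−E₁/kT) / Z = 0.07824/1.078 = 0.073.

0.073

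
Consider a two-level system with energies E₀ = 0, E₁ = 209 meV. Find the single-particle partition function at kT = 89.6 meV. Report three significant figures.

Eᵢ/kT = 0, 2.3326.
Z = Σ e^(−Eᵢ/kT) = e^(−0) + e^(−2.3326) = 1.0000 + 0.097043 = 1.0970.

Z = 1.10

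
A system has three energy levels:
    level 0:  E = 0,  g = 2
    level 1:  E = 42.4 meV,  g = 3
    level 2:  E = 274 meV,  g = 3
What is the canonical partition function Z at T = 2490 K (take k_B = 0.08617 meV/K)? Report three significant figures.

Z = 5.30

k_BT = 0.08617 × 2490 K = 214.56 meV.
Eᵢ/kT = 0, 0.19761, 1.2770.
Z = Σ gᵢe^(−Eᵢ/kT) = 2·e^(−0) + 3·e^(−0.19761) + 3·e^(−1.2770) = 2.0000 + 2.4621 + 0.83662 = 5.2987.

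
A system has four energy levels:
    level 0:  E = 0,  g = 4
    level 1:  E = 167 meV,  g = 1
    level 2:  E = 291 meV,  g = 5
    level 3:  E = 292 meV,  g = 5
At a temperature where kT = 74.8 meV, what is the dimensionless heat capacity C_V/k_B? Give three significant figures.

Eᵢ/kT = 0, 2.2326, 3.8904, 3.9037.
Z = Σ gᵢe^(−Eᵢ/kT) = 4·e^(−0) + 1·e^(−2.2326) + 5·e^(−3.8904) + 5·e^(−3.9037) = 4.0000 + 0.10725 + 0.10219 + 0.10084 = 4.3103.
⟨E⟩ = 17.886 meV, ⟨E²⟩ = 4696.3 meV².
C_V/k_B = (⟨E²⟩ − ⟨E⟩²)/(kT)² = (4696.3 − 319.91)/5595.0 = 0.782.

0.782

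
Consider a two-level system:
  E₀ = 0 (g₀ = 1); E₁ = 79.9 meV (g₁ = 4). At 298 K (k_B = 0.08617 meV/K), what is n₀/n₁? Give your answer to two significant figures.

5.6

k_BT = 0.08617 × 298 K = 25.68 meV.
n₀/n₁ = (g₀/g₁) exp[−(E₀−E₁)/kT] = (1/4) × exp(−(-79.9 meV)/(25.68 meV)) = (1/4) × exp(3.111) = 5.6.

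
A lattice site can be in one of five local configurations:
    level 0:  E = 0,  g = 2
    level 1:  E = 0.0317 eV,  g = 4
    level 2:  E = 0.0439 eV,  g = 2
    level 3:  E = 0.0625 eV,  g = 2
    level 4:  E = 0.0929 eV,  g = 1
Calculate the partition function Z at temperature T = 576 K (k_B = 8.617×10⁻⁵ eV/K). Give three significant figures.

k_BT = 8.617×10⁻⁵ × 576 K = 0.049634 eV.
Eᵢ/kT = 0, 0.63868, 0.88447, 1.2592, 1.8717.
Z = Σ gᵢe^(−Eᵢ/kT) = 2·e^(−0) + 4·e^(−0.63868) + 2·e^(−0.88447) + 2·e^(−1.2592) + 1·e^(−1.8717) = 2.0000 + 2.1120 + 0.82587 + 0.56776 + 0.15386 = 5.6595.

Z = 5.66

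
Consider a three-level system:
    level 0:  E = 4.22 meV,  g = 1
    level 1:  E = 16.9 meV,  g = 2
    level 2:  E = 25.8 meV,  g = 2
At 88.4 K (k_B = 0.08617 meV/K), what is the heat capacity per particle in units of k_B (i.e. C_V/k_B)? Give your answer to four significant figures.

k_BT = 0.08617 × 88.4 K = 7.61743 meV.
Eᵢ/kT = 0.553993, 2.21860, 3.38697.
Z = Σ gᵢe^(−Eᵢ/kT) = 1·e^(−0.553993) + 2·e^(−2.21860) + 2·e^(−3.38697) = 0.574651 + 0.217523 + 0.0676219 = 0.859796.
⟨E⟩ = 9.12520 meV, ⟨E²⟩ = 136.512 meV².
C_V/k_B = (⟨E²⟩ − ⟨E⟩²)/(kT)² = (136.512 − 83.2693)/58.0252 = 0.9176.

0.9176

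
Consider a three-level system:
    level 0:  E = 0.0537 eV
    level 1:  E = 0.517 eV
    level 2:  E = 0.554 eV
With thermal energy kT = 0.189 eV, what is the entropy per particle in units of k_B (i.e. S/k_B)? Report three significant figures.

Eᵢ/kT = 0.28413, 2.7354, 2.9312.
Z = Σ e^(−Eᵢ/kT) = e^(−0.28413) + e^(−2.7354) + e^(−2.9312) = 0.75267 + 0.064868 + 0.053333 = 0.87087.
⟨E⟩ = Σ EᵢPᵢ = 0.11885 eV.
S/k_B = ln Z + ⟨E⟩/kT = ln(0.87087) + 0.11885/0.189 = -0.13826 + 0.62884 = 0.491.

0.491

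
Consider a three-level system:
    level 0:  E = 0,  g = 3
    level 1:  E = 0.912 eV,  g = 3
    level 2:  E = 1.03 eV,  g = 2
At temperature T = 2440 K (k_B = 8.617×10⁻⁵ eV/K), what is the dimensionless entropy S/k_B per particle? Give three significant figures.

1.20

k_BT = 8.617×10⁻⁵ × 2440 K = 0.21025 eV.
Eᵢ/kT = 0, 4.3377, 4.8989.
Z = Σ gᵢe^(−Eᵢ/kT) = 3·e^(−0) + 3·e^(−4.3377) + 2·e^(−4.8989) = 3.0000 + 0.039200 + 0.014910 = 3.0541.
⟨E⟩ = Σ EᵢPᵢ = 0.016734 eV.
S/k_B = ln Z + ⟨E⟩/kT = ln(3.0541) + 0.016734/0.21025 = 1.1165 + 0.079591 = 1.20.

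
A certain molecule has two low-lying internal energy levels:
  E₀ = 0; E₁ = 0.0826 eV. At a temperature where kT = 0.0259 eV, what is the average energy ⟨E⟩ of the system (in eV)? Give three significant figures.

Eᵢ/kT = 0, 3.1892.
Z = Σ e^(−Eᵢ/kT) = e^(−0) + e^(−3.1892) = 1.0000 + 0.041205 = 1.0412.
⟨E⟩ = Σ Eᵢ e^(−Eᵢ/kT) / Z = (0·1.0000 + 0.0826·0.041205) / 1.0412 = 0.00327 eV.

0.00327 eV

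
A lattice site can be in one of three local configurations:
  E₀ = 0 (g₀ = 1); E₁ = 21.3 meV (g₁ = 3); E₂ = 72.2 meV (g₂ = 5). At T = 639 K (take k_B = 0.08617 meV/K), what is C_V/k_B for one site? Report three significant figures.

k_BT = 0.08617 × 639 K = 55.063 meV.
Eᵢ/kT = 0, 0.38683, 1.3112.
Z = Σ gᵢe^(−Eᵢ/kT) = 1·e^(−0) + 3·e^(−0.38683) + 5·e^(−1.3112) = 1.0000 + 2.0376 + 1.3475 = 4.3851.
⟨E⟩ = 32.084 meV, ⟨E²⟩ = 1812.7 meV².
C_V/k_B = (⟨E²⟩ − ⟨E⟩²)/(kT)² = (1812.7 − 1029.4)/3031.9 = 0.258.

0.258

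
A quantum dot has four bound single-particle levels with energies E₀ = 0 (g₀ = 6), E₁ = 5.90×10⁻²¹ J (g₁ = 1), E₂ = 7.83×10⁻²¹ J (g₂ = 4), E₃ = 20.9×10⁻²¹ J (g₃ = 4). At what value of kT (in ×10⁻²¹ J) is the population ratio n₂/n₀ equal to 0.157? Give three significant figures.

5.41 ×10⁻²¹ J

n₂/n₀ = (g₂/g₀) exp[−(E₂−E₀)/kT] = 0.157.
⇒ (E₂−E₀)/kT = ln((4/6)/0.157) = ln(4.2463) = 1.4460.
kT = 7.83 ×10⁻²¹ J / 1.4460 = 5.41 ×10⁻²¹ J.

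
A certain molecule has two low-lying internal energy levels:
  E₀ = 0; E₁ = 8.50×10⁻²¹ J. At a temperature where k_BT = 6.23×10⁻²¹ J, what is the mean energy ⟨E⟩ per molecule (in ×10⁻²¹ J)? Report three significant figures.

1.73 ×10⁻²¹ J

Eᵢ/kT = 0, 1.3644.
Z = Σ e^(−Eᵢ/kT) = e^(−0) + e^(−1.3644) = 1.0000 + 0.25553 = 1.2555.
⟨E⟩ = Σ Eᵢ e^(−Eᵢ/kT) / Z = (0·1.0000 + 8.50·0.25553) / 1.2555 = 1.73 ×10⁻²¹ J.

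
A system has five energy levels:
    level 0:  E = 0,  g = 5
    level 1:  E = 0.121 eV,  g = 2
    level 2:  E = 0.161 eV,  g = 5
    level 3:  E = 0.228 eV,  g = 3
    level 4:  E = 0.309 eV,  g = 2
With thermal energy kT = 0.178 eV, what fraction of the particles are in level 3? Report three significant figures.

Eᵢ/kT = 0, 0.67978, 0.90449, 1.2809, 1.7360.
Z = Σ gᵢe^(−Eᵢ/kT) = 5·e^(−0) + 2·e^(−0.67978) + 5·e^(−0.90449) + 3·e^(−1.2809) + 2·e^(−1.7360) = 5.0000 + 1.0135 + 2.0237 + 0.83336 + 0.35245 = 9.2230.
P₃ = g₃ e^(−E₃/kT) / Z = 0.83336/9.2230 = 0.0904.

0.0904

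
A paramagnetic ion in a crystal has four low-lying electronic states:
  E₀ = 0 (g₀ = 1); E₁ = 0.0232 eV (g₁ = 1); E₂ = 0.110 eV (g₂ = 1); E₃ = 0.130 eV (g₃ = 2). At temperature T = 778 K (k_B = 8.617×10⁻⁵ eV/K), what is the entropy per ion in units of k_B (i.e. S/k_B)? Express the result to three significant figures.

1.30

k_BT = 8.617×10⁻⁵ × 778 K = 0.067040 eV.
Eᵢ/kT = 0, 0.34606, 1.6408, 1.9391.
Z = Σ gᵢe^(−Eᵢ/kT) = 1·e^(−0) + 1·e^(−0.34606) + 1·e^(−1.6408) + 2·e^(−1.9391) = 1.0000 + 0.70747 + 0.19382 + 0.28767 = 2.1890.
⟨E⟩ = Σ EᵢPᵢ = 0.034322 eV.
S/k_B = ln Z + ⟨E⟩/kT = ln(2.1890) + 0.034322/0.067040 = 0.78344 + 0.51196 = 1.30.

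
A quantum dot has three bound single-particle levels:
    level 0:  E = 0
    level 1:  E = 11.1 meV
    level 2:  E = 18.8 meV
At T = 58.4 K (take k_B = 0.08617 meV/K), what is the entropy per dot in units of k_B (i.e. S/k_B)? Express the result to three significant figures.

k_BT = 0.08617 × 58.4 K = 5.0323 meV.
Eᵢ/kT = 0, 2.2058, 3.7359.
Z = Σ e^(−Eᵢ/kT) = e^(−0) + e^(−2.2058) + e^(−3.7359) = 1.0000 + 0.11016 + 0.023852 = 1.1340.
⟨E⟩ = Σ EᵢPᵢ = 1.4737 meV.
S/k_B = ln Z + ⟨E⟩/kT = ln(1.1340) + 1.4737/5.0323 = 0.12575 + 0.29285 = 0.419.

0.419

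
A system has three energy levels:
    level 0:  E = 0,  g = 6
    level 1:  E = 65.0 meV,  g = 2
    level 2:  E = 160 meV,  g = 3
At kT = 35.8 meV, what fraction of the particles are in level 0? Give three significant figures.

0.943

Eᵢ/kT = 0, 1.8156, 4.4693.
Z = Σ gᵢe^(−Eᵢ/kT) = 6·e^(−0) + 2·e^(−1.8156) + 3·e^(−4.4693) = 6.0000 + 0.32548 + 0.034366 = 6.3598.
P₀ = g₀ e^(−E₀/kT) / Z = 6.0000/6.3598 = 0.943.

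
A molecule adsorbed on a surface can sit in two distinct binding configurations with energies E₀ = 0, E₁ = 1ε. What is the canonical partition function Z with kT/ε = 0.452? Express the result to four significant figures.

Eᵢ/kT = 0, 2.21239.
Z = Σ e^(−Eᵢ/kT) = e^(−0) + e^(−2.21239) = 1.00000 + 0.109439 = 1.10944.

Z = 1.109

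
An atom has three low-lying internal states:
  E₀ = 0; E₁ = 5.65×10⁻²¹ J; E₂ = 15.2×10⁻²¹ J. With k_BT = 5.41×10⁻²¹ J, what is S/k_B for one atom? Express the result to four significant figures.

0.7252

Eᵢ/kT = 0, 1.04436, 2.80961.
Z = Σ e^(−Eᵢ/kT) = e^(−0) + e^(−1.04436) + e^(−2.80961) = 1.00000 + 0.351917 + 0.0602285 = 1.41215.
⟨E⟩ = Σ EᵢPᵢ = 2.05630 ×10⁻²¹ J.
S/k_B = ln Z + ⟨E⟩/kT = ln(1.41215) + 2.05630/5.41 = 0.345113 + 0.380092 = 0.7252.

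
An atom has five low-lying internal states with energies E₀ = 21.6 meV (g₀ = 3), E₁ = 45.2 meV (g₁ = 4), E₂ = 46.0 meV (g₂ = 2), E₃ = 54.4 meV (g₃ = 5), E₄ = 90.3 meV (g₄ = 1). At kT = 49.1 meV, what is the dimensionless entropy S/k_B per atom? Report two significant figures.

Eᵢ/kT = 0.4399, 0.9206, 0.9369, 1.108, 1.839.
Z = Σ gᵢe^(−Eᵢ/kT) = 3·e^(−0.4399) + 4·e^(−0.9206) + 2·e^(−0.9369) + 5·e^(−1.108) + 1·e^(−1.839) = 1.932 + 1.593 + 0.7837 + 1.651 + 0.1590 = 6.119.
⟨E⟩ = Σ EᵢPᵢ = 41.50 meV.
S/k_B = ln Z + ⟨E⟩/kT = ln(6.119) + 41.50/49.1 = 1.811 + 0.8452 = 2.7.

2.7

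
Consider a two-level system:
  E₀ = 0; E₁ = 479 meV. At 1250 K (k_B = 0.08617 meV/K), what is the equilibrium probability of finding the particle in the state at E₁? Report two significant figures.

k_BT = 0.08617 × 1250 K = 107.7 meV.
Eᵢ/kT = 0, 4.448.
Z = Σ e^(−Eᵢ/kT) = e^(−0) + e^(−4.448) = 1.000 + 0.01170 = 1.012.
P₁ = e^(−E₁/kT) / Z = 0.01170/1.012 = 0.012.

0.012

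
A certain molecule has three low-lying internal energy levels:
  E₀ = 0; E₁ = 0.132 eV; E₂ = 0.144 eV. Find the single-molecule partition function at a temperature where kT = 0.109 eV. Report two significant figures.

Eᵢ/kT = 0, 1.211, 1.321.
Z = Σ e^(−Eᵢ/kT) = e^(−0) + e^(−1.211) + e^(−1.321) = 1.000 + 0.2979 + 0.2669 = 1.565.

Z = 1.6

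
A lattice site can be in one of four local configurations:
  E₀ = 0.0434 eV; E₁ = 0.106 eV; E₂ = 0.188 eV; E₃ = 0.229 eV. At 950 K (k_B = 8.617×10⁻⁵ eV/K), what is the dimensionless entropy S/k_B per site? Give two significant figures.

k_BT = 8.617×10⁻⁵ × 950 K = 0.08186 eV.
Eᵢ/kT = 0.5302, 1.295, 2.297, 2.797.
Z = Σ e^(−Eᵢ/kT) = e^(−0.5302) + e^(−1.295) + e^(−2.297) + e^(−2.797) = 0.5885 + 0.2739 + 0.1006 + 0.06099 = 1.024.
⟨E⟩ = Σ EᵢPᵢ = 0.08540 eV.
S/k_B = ln Z + ⟨E⟩/kT = ln(1.024) + 0.08540/0.08186 = 0.02372 + 1.043 = 1.1.

1.1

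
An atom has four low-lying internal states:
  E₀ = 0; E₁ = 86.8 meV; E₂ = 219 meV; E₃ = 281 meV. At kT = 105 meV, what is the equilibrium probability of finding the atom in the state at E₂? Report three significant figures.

0.0762

Eᵢ/kT = 0, 0.82667, 2.0857, 2.6762.
Z = Σ e^(−Eᵢ/kT) = e^(−0) + e^(−0.82667) + e^(−2.0857) + e^(−2.6762) = 1.0000 + 0.43750 + 0.12422 + 0.068824 = 1.6305.
P₂ = e^(−E₂/kT) / Z = 0.12422/1.6305 = 0.0762.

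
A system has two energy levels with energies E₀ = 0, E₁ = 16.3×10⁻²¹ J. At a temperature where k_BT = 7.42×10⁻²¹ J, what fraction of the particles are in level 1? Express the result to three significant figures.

Eᵢ/kT = 0, 2.1968.
Z = Σ e^(−Eᵢ/kT) = e^(−0) + e^(−2.1968) = 1.0000 + 0.11116 = 1.1112.
P₁ = e^(−E₁/kT) / Z = 0.11116/1.1112 = 0.100.

0.100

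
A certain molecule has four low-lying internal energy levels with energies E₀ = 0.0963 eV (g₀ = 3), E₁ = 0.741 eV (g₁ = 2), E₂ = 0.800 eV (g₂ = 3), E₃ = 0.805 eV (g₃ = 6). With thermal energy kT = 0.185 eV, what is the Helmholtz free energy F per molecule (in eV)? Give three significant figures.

Eᵢ/kT = 0.52054, 4.0054, 4.3243, 4.3514.
Z = Σ gᵢe^(−Eᵢ/kT) = 3·e^(−0.52054) + 2·e^(−4.0054) + 3·e^(−4.3243) + 6·e^(−4.3514) = 1.7826 + 0.036434 + 0.039728 + 0.077333 = 1.9361.
F = −kT ln Z = −0.185 × ln(1.9361) = −0.185 × 0.66068 = -0.122 eV.

-0.122 eV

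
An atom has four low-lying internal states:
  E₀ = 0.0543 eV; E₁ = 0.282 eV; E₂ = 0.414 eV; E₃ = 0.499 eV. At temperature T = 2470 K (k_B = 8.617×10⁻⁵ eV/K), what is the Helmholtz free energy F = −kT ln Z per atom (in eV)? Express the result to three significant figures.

-0.0525 eV

k_BT = 8.617×10⁻⁵ × 2470 K = 0.21284 eV.
Eᵢ/kT = 0.25512, 1.3249, 1.9451, 2.3445.
Z = Σ e^(−Eᵢ/kT) = e^(−0.25512) + e^(−1.3249) + e^(−1.9451) + e^(−2.3445) = 0.77482 + 0.26583 + 0.14297 + 0.095895 = 1.2795.
F = −kT ln Z = −0.21284 × ln(1.2795) = −0.21284 × 0.24647 = -0.0525 eV.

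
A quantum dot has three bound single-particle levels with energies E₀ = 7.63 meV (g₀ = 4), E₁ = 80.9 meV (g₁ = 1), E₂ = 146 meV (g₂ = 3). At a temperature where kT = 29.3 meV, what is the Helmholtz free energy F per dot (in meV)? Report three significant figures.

-33.8 meV

Eᵢ/kT = 0.26041, 2.7611, 4.9829.
Z = Σ gᵢe^(−Eᵢ/kT) = 4·e^(−0.26041) + 1·e^(−2.7611) + 3·e^(−4.9829) = 3.0829 + 0.063222 + 0.020562 = 3.1667.
F = −kT ln Z = −29.3 × ln(3.1667) = −29.3 × 1.1527 = -33.8 meV.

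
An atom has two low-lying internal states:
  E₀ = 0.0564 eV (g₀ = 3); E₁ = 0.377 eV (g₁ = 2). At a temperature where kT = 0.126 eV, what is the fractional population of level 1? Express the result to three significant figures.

0.0497

Eᵢ/kT = 0.44762, 2.9921.
Z = Σ gᵢe^(−Eᵢ/kT) = 3·e^(−0.44762) + 2·e^(−2.9921) = 1.9174 + 0.10036 = 2.0178.
P₁ = g₁ e^(−E₁/kT) / Z = 0.10036/2.0178 = 0.0497.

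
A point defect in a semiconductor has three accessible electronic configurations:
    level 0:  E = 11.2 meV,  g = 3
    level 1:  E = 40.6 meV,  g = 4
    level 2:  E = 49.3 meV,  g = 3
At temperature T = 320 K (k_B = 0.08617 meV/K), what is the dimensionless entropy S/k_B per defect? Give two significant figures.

2.1

k_BT = 0.08617 × 320 K = 27.57 meV.
Eᵢ/kT = 0.4062, 1.473, 1.788.
Z = Σ gᵢe^(−Eᵢ/kT) = 3·e^(−0.4062) + 4·e^(−1.473) + 3·e^(−1.788) = 1.999 + 0.9169 + 0.5019 = 3.418.
⟨E⟩ = Σ EᵢPᵢ = 24.68 meV.
S/k_B = ln Z + ⟨E⟩/kT = ln(3.418) + 24.68/27.57 = 1.229 + 0.8952 = 2.1.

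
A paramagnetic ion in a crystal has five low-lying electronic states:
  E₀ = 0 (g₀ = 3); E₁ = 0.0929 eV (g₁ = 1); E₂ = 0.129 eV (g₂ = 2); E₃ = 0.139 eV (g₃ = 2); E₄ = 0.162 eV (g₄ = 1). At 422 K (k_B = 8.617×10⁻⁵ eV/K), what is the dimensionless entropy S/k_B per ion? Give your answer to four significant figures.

1.355

k_BT = 8.617×10⁻⁵ × 422 K = 0.0363637 eV.
Eᵢ/kT = 0, 2.55475, 3.54749, 3.82249, 4.45499.
Z = Σ gᵢe^(−Eᵢ/kT) = 3·e^(−0) + 1·e^(−2.55475) + 2·e^(−3.54749) + 2·e^(−3.82249) + 1·e^(−4.45499) = 3.00000 + 0.0777117 + 0.0575937 + 0.0437465 + 0.0116204 = 3.19067.
⟨E⟩ = Σ EᵢPᵢ = 0.00708700 eV.
S/k_B = ln Z + ⟨E⟩/kT = ln(3.19067) + 0.00708700/0.0363637 = 1.16023 + 0.194892 = 1.355.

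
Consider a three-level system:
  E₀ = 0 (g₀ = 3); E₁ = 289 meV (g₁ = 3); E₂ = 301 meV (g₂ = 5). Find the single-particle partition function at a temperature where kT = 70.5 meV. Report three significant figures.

Eᵢ/kT = 0, 4.0993, 4.2695.
Z = Σ gᵢe^(−Eᵢ/kT) = 3·e^(−0) + 3·e^(−4.0993) + 5·e^(−4.2695) = 3.0000 + 0.049753 + 0.069944 = 3.1197.

Z = 3.12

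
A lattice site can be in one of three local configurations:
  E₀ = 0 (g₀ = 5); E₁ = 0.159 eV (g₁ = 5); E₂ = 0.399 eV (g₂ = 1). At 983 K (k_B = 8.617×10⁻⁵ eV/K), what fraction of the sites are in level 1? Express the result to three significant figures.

0.133

k_BT = 8.617×10⁻⁵ × 983 K = 0.084705 eV.
Eᵢ/kT = 0, 1.8771, 4.7105.
Z = Σ gᵢe^(−Eᵢ/kT) = 5·e^(−0) + 5·e^(−1.8771) + 1·e^(−4.7105) = 5.0000 + 0.76517 + 0.0090003 = 5.7742.
P₁ = g₁ e^(−E₁/kT) / Z = 0.76517/5.7742 = 0.133.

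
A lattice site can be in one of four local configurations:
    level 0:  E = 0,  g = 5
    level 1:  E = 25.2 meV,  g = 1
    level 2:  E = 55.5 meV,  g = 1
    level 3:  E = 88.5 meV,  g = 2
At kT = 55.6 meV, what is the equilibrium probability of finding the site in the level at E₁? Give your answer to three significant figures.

Eᵢ/kT = 0, 0.45324, 0.99820, 1.5917.
Z = Σ gᵢe^(−Eᵢ/kT) = 5·e^(−0) + 1·e^(−0.45324) + 1·e^(−0.99820) + 2·e^(−1.5917) = 5.0000 + 0.63557 + 0.36854 + 0.40716 = 6.4113.
P₁ = g₁ e^(−E₁/kT) / Z = 0.63557/6.4113 = 0.0991.

0.0991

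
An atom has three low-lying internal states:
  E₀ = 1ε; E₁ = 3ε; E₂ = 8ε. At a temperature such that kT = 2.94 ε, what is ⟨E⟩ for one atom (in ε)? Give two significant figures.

2.0 ε

Eᵢ/kT = 0.3401, 1.020, 2.721.
Z = Σ e^(−Eᵢ/kT) = e^(−0.3401) + e^(−1.020) + e^(−2.721) = 0.7117 + 0.3606 + 0.06581 = 1.138.
⟨E⟩ = Σ Eᵢ e^(−Eᵢ/kT) / Z = (1·0.7117 + 3·0.3606 + 8·0.06581) / 1.138 = 2.0 ε.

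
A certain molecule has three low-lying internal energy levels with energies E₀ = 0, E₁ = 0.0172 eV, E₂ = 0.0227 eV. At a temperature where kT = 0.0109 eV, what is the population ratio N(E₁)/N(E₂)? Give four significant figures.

1.656

n₁/n₂ = exp[−(E₁−E₂)/kT] = exp(−(-0.0055 eV)/(0.0109 eV)) = exp(0.504587) = 1.656.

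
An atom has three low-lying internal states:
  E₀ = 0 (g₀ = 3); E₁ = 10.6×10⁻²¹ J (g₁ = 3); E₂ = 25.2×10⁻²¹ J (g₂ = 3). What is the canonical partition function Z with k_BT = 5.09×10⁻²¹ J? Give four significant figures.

Eᵢ/kT = 0, 2.08251, 4.95088.
Z = Σ gᵢe^(−Eᵢ/kT) = 3·e^(−0) + 3·e^(−2.08251) + 3·e^(−4.95088) = 3.00000 + 0.373851 + 0.0212315 = 3.39508.

Z = 3.395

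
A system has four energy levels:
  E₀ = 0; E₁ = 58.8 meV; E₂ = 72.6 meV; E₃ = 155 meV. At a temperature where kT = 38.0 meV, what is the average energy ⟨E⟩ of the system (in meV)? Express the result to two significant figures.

19 meV

Eᵢ/kT = 0, 1.547, 1.911, 4.079.
Z = Σ e^(−Eᵢ/kT) = e^(−0) + e^(−1.547) + e^(−1.911) + e^(−4.079) = 1.000 + 0.2129 + 0.1479 + 0.01692 = 1.378.
⟨E⟩ = Σ Eᵢ e^(−Eᵢ/kT) / Z = (0·1.000 + 58.8·0.2129 + 72.6·0.1479 + 155·0.01692) / 1.378 = 19 meV.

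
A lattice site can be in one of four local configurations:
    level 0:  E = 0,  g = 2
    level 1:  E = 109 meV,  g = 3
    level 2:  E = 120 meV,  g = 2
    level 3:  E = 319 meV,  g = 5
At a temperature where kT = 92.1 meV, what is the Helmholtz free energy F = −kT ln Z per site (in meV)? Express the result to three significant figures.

-118 meV

Eᵢ/kT = 0, 1.1835, 1.3029, 3.4636.
Z = Σ gᵢe^(−Eᵢ/kT) = 2·e^(−0) + 3·e^(−1.1835) + 2·e^(−1.3029) + 5·e^(−3.4636) = 2.0000 + 0.91862 + 0.54349 + 0.15658 = 3.6187.
F = −kT ln Z = −92.1 × ln(3.6187) = −92.1 × 1.2861 = -118 meV.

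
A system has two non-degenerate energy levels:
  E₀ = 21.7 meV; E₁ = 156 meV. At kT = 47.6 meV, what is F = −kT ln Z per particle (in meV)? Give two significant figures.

Eᵢ/kT = 0.4559, 3.277.
Z = Σ e^(−Eᵢ/kT) = e^(−0.4559) + e^(−3.277) = 0.6339 + 0.03774 = 0.6716.
F = −kT ln Z = −47.6 × ln(0.6716) = −47.6 × -0.3981 = 19 meV.

19 meV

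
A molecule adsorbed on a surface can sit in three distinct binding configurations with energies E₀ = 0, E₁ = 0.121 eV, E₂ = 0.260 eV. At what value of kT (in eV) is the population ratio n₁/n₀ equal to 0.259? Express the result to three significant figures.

0.0896 eV

n₁/n₀ = exp[−(E₁−E₀)/kT] = 0.259.
⇒ (E₁−E₀)/kT = ln(1/0.259) = ln(3.8610) = 1.3509.
kT = 0.121 eV / 1.3509 = 0.0896 eV.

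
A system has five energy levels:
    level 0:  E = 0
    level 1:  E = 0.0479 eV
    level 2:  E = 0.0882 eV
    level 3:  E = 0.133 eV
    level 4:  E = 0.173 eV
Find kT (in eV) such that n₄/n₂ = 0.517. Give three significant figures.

0.129 eV

n₄/n₂ = exp[−(E₄−E₂)/kT] = 0.517.
⇒ (E₄−E₂)/kT = ln(1/0.517) = ln(1.9342) = 0.65969.
kT = 0.0848 eV / 0.65969 = 0.129 eV.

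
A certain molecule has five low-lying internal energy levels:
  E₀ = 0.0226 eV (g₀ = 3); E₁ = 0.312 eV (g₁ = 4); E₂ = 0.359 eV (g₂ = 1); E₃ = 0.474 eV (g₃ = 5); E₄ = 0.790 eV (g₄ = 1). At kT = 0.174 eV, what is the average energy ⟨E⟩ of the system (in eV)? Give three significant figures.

Eᵢ/kT = 0.12989, 1.7931, 2.0632, 2.7241, 4.5402.
Z = Σ gᵢe^(−Eᵢ/kT) = 3·e^(−0.12989) + 4·e^(−1.7931) + 1·e^(−2.0632) + 5·e^(−2.7241) + 1·e^(−4.5402) = 2.6346 + 0.66577 + 0.12705 + 0.32803 + 0.010671 = 3.7661.
⟨E⟩ = Σ Eᵢ gᵢe^(−Eᵢ/kT) / Z = (0.0226·2.6346 + 0.312·0.66577 + 0.359·0.12705 + 0.474·0.32803 + 0.790·0.010671) / 3.7661 = 0.127 eV.

0.127 eV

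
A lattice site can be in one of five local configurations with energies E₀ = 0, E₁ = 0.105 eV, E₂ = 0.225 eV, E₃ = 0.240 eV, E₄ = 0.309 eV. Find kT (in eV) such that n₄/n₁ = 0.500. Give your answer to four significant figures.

0.2943 eV

n₄/n₁ = exp[−(E₄−E₁)/kT] = 0.500.
⇒ (E₄−E₁)/kT = ln(1/0.500) = ln(2.00000) = 0.693147.
kT = 0.204 eV / 0.693147 = 0.2943 eV.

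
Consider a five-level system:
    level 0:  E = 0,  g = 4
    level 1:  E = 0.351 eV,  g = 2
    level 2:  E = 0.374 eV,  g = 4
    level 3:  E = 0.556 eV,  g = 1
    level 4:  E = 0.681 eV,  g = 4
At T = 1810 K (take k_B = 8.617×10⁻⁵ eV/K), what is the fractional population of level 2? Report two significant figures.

0.078

k_BT = 8.617×10⁻⁵ × 1810 K = 0.1560 eV.
Eᵢ/kT = 0, 2.250, 2.397, 3.564, 4.365.
Z = Σ gᵢe^(−Eᵢ/kT) = 4·e^(−0) + 2·e^(−2.250) + 4·e^(−2.397) + 1·e^(−3.564) + 4·e^(−4.365) = 4.000 + 0.2108 + 0.3640 + 0.02833 + 0.05086 = 4.654.
P₂ = g₂ e^(−E₂/kT) / Z = 0.3640/4.654 = 0.078.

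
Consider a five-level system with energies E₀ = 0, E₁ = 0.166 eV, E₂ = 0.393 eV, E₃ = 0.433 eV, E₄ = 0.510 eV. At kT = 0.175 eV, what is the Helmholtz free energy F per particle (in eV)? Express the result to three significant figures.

-0.0857 eV

Eᵢ/kT = 0, 0.94857, 2.2457, 2.4743, 2.9143.
Z = Σ e^(−Eᵢ/kT) = e^(−0) + e^(−0.94857) + e^(−2.2457) + e^(−2.4743) + e^(−2.9143) = 1.0000 + 0.38729 + 0.10585 + 0.084222 + 0.054242 = 1.6316.
F = −kT ln Z = −0.175 × ln(1.6316) = −0.175 × 0.48956 = -0.0857 eV.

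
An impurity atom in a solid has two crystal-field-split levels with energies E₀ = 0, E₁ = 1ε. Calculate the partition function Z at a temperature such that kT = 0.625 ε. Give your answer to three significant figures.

Z = 1.20

Eᵢ/kT = 0, 1.6000.
Z = Σ e^(−Eᵢ/kT) = e^(−0) + e^(−1.6000) = 1.0000 + 0.20190 = 1.2019.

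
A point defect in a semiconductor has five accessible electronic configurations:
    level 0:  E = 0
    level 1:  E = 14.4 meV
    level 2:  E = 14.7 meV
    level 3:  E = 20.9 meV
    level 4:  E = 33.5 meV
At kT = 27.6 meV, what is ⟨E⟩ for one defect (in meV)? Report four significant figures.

Eᵢ/kT = 0, 0.521739, 0.532609, 0.757246, 1.21377.
Z = Σ e^(−Eᵢ/kT) = e^(−0) + e^(−0.521739) + e^(−0.532609) + e^(−0.757246) + e^(−1.21377) = 1.00000 + 0.593488 + 0.587071 + 0.468956 + 0.297075 = 2.94659.
⟨E⟩ = Σ Eᵢ e^(−Eᵢ/kT) / Z = (0·1.00000 + 14.4·0.593488 + 14.7·0.587071 + 20.9·0.468956 + 33.5·0.297075) / 2.94659 = 12.53 meV.

12.53 meV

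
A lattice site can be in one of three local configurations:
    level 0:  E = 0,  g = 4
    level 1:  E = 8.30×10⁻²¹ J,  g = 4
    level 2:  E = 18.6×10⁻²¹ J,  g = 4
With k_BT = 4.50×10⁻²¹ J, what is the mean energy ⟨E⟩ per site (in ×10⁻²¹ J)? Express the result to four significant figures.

1.372 ×10⁻²¹ J

Eᵢ/kT = 0, 1.84444, 4.13333.
Z = Σ gᵢe^(−Eᵢ/kT) = 4·e^(−0) + 4·e^(−1.84444) + 4·e^(−4.13333) = 4.00000 + 0.632455 + 0.0641176 = 4.69657.
⟨E⟩ = Σ Eᵢ gᵢe^(−Eᵢ/kT) / Z = (0·4.00000 + 8.30·0.632455 + 18.6·0.0641176) / 4.69657 = 1.372 ×10⁻²¹ J.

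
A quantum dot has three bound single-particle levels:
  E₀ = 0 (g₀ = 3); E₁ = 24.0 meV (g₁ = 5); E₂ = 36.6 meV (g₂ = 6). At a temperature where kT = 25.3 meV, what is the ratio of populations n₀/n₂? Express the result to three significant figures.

n₀/n₂ = (g₀/g₂) exp[−(E₀−E₂)/kT] = (3/6) × exp(−(-36.6 meV)/(25.3 meV)) = (3/6) × exp(1.4466) = 2.12.

2.12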